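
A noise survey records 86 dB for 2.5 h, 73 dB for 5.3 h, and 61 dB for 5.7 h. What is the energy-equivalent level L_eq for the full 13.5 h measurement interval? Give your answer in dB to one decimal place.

Weight each interval's intensity by its duration and average over T = 13.5 h:
Σ tᵢ·10^(Lᵢ/10) = 2.5·10^(86/10) + 5.3·10^(73/10) + 5.7·10^(61/10) = 1.108e+09.
L_eq = 10·log₁₀(1.108e+09/13.5) = 79.14 dB.

79.1 dB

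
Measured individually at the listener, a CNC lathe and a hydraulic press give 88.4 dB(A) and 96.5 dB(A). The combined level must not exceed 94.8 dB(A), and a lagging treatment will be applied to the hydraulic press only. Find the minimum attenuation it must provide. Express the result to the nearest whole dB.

Fixed contribution from the other source: Σ 10^(L/10) = 10^(88.4/10) = 6.918e+08 (88.40 dB(A)).
The limit corresponds to 10^(94.8/10) = 3.020e+09; subtracting the fixed part leaves 2.328e+09 for the hydraulic press, i.e. 93.67 dB(A).
So the hydraulic press must be reduced from 96.5 to 93.67 dB(A): IL = 2.83 dB.

3 dB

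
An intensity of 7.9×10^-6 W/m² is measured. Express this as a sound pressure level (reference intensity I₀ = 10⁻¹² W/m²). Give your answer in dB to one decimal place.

Dividing by I₀ shifts the exponent by 12: I/I₀ = 7.9×10^6.
L = 10·(0.8976 + 6) = 68.98 dB.

69.0 dB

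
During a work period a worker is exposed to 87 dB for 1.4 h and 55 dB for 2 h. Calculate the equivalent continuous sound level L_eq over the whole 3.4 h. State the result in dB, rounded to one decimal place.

83.2 dB

L_eq = 10·log₁₀[(1/T)·Σ tᵢ·10^(Lᵢ/10)] with T = 3.4 h.
Σ tᵢ·10^(Lᵢ/10) = 1.4·10^(87/10) + 2·10^(55/10) = 7.023e+08.
L_eq = 10·log₁₀(7.023e+08/3.4) = 83.15 dB.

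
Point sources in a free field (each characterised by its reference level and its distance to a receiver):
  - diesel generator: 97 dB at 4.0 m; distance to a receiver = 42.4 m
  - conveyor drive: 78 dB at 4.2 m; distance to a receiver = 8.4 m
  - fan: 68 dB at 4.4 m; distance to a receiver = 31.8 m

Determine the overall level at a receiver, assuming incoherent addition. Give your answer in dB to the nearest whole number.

78 dB

Propagate each source to the receiver with L = L_ref − 20·log₁₀(r/r_ref), then add intensities.
diesel generator: 97 − 20·log₁₀(42.4/4.0) = 97 − 20.51 = 76.49 dB.
conveyor drive: 78 − 20·log₁₀(8.4/4.2) = 78 − 6.02 = 71.98 dB.
fan: 68 − 20·log₁₀(31.8/4.4) = 68 − 17.18 = 50.82 dB.
Σ 10^(L/10) = 6.050e+07 → L_total = 10·log₁₀(6.050e+07) = 77.82 dB.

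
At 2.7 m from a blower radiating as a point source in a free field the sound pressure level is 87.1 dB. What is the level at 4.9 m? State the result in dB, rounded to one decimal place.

81.9 dB

Point-source attenuation: ΔL = 20·log₁₀(r₂/r₁) = 20·log₁₀(4.9/2.7) = 5.177 dB.
L₂ = 87.1 − 20·log₁₀(4.9/2.7) = 87.1 − 5.177 = 81.92 dB.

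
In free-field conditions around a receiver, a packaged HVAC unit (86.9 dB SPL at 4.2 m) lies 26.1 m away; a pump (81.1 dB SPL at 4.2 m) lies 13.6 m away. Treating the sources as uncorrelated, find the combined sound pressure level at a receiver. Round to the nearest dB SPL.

74 dB SPL

Apply inverse-square spreading to bring every level to the receiver, then sum 10^(L/10).
packaged HVAC unit: 86.9 − 20·log₁₀(26.1/4.2) = 86.9 − 15.87 = 71.03 dB SPL.
pump: 81.1 − 20·log₁₀(13.6/4.2) = 81.1 − 10.21 = 70.89 dB SPL.
Σ 10^(L/10) = 2.497e+07 → L_total = 10·log₁₀(2.497e+07) = 73.97 dB SPL.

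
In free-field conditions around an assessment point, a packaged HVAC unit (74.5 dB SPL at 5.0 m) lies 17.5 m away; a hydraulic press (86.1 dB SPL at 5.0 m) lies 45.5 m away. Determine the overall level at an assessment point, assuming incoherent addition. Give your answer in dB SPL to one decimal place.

68.6 dB SPL

Propagate each source to the receiver with L = L_ref − 20·log₁₀(r/r_ref), then add intensities.
packaged HVAC unit: 74.5 − 20·log₁₀(17.5/5.0) = 74.5 − 10.88 = 63.62 dB SPL.
hydraulic press: 86.1 − 20·log₁₀(45.5/5.0) = 86.1 − 19.18 = 66.92 dB SPL.
Σ 10^(L/10) = 7.220e+06 → L_total = 10·log₁₀(7.220e+06) = 68.59 dB SPL.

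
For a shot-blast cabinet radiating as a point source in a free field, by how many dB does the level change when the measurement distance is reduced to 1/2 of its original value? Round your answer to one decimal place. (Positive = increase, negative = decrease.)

+6.0 dB

A point source loses 6 dB per doubling of distance; generally ΔL = −20·log₁₀(r₂/r₁).
ΔL = −20·log₁₀(0.5) = +6.02 dB.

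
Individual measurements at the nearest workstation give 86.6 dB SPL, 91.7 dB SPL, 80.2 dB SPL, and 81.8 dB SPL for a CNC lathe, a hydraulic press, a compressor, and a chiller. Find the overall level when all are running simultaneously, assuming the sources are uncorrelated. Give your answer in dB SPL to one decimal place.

Incoherent sources combine by intensity addition: L_total = 10·log₁₀(Σ 10^(L_i/10)).
Σ 10^(L/10) = 10^(86.6/10) + 10^(91.7/10) + 10^(80.2/10) + 10^(81.8/10) = 2.192e+09.
L_total = 10·log₁₀(2.192e+09) = 93.41 dB SPL.

93.4 dB SPL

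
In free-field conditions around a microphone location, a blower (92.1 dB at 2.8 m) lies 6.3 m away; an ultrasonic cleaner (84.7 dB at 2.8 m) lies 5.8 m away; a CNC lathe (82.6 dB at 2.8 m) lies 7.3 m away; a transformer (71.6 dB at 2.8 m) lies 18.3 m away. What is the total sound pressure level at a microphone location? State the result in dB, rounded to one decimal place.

86.2 dB

Apply inverse-square spreading to bring every level to the receiver, then sum 10^(L/10).
blower: 92.1 − 20·log₁₀(6.3/2.8) = 92.1 − 7.04 = 85.06 dB.
ultrasonic cleaner: 84.7 − 20·log₁₀(5.8/2.8) = 84.7 − 6.33 = 78.37 dB.
CNC lathe: 82.6 − 20·log₁₀(7.3/2.8) = 82.6 − 8.32 = 74.28 dB.
transformer: 71.6 − 20·log₁₀(18.3/2.8) = 71.6 − 16.31 = 55.29 dB.
Σ 10^(L/10) = 4.162e+08 → L_total = 10·log₁₀(4.162e+08) = 86.19 dB.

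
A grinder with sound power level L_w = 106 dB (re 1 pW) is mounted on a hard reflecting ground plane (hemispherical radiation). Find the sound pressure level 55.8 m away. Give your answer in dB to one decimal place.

63.1 dB

L_p = L_w − 10·log₁₀(2π·r²) with r = 55.8 m.
2π·r² = 1.956e+04 m², 10·log₁₀ of that is 42.914 dB.
L_p = 106 − 42.914 = 63.09 dB.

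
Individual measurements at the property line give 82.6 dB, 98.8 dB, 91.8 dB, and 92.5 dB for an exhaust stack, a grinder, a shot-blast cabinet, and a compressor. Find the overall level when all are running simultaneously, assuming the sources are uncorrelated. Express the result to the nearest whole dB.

Incoherent sources combine by intensity addition: L_total = 10·log₁₀(Σ 10^(L_i/10)).
Σ 10^(L/10) = 10^(82.6/10) + 10^(98.8/10) + 10^(91.8/10) + 10^(92.5/10) = 1.106e+10.
L_total = 10·log₁₀(1.106e+10) = 100.44 dB.

100 dB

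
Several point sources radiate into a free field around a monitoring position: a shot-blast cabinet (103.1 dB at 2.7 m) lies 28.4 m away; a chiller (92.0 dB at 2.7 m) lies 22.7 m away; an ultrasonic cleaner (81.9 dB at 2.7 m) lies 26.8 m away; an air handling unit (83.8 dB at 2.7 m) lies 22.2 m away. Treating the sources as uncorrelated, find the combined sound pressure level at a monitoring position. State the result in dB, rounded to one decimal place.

Apply inverse-square spreading to bring every level to the receiver, then sum 10^(L/10).
shot-blast cabinet: 103.1 − 20·log₁₀(28.4/2.7) = 103.1 − 20.44 = 82.66 dB.
chiller: 92.0 − 20·log₁₀(22.7/2.7) = 92.0 − 18.49 = 73.51 dB.
ultrasonic cleaner: 81.9 − 20·log₁₀(26.8/2.7) = 81.9 − 19.94 = 61.96 dB.
air handling unit: 83.8 − 20·log₁₀(22.2/2.7) = 83.8 − 18.30 = 65.50 dB.
Σ 10^(L/10) = 2.121e+08 → L_total = 10·log₁₀(2.121e+08) = 83.27 dB.

83.3 dB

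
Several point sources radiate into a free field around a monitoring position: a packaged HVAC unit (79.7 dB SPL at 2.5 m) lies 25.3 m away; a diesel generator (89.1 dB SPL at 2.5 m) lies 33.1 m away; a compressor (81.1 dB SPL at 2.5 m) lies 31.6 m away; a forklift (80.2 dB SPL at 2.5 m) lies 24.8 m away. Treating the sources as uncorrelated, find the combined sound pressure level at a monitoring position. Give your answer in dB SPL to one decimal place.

68.7 dB SPL

First find each source's level at the receiver (point-source: −20·log₁₀(r/r_ref)), then combine on an intensity basis.
packaged HVAC unit: 79.7 − 20·log₁₀(25.3/2.5) = 79.7 − 20.10 = 59.60 dB SPL.
diesel generator: 89.1 − 20·log₁₀(33.1/2.5) = 89.1 − 22.44 = 66.66 dB SPL.
compressor: 81.1 − 20·log₁₀(31.6/2.5) = 81.1 − 22.03 = 59.07 dB SPL.
forklift: 80.2 − 20·log₁₀(24.8/2.5) = 80.2 − 19.93 = 60.27 dB SPL.
Σ 10^(L/10) = 7.419e+06 → L_total = 10·log₁₀(7.419e+06) = 68.70 dB SPL.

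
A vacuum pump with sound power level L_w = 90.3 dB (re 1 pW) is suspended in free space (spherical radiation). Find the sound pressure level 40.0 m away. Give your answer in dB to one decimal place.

47.3 dB

Free-field spherical radiation: L_p = L_w − 10·log₁₀(4π·r²), r = 40.0 m.
4π·r² = 2.011e+04 m², 10·log₁₀ of that is 43.033 dB.
L_p = 90.3 − 43.033 = 47.27 dB.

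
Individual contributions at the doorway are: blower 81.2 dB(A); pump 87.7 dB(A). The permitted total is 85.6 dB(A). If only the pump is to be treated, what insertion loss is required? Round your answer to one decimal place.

Everything except the pump sums to 10^(81.2/10) = 1.318e+08 in linear terms, 81.20 dB(A).
To meet 85.6 dB(A) overall, the treated pump may contribute at most 10^(85.6/10) − 1.318e+08 = 2.313e+08, i.e. 83.64 dB(A).
So the pump must be reduced from 87.7 to 83.64 dB(A): IL = 4.06 dB.

4.1 dB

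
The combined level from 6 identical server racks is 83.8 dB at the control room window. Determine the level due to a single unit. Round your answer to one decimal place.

76.0 dB

6 equal contributions raise the level by 10·log₁₀ 6 = 7.782 dB, so each unit alone gives 83.8 − 7.782.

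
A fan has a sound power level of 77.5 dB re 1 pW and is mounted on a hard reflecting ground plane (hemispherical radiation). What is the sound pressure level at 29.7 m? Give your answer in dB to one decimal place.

40.1 dB

L_p = L_w − 10·log₁₀(2π·r²) with r = 29.7 m.
2π·r² = 5542 m², 10·log₁₀ of that is 37.437 dB.
L_p = 77.5 − 37.437 = 40.06 dB.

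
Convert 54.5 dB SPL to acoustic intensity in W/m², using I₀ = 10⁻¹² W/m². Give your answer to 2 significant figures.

2.8e-07 W/m²

I/I₀ = 10^(54.5/10) = 2.818e+05, so I = 2.818e+05 × 10⁻¹² W/m².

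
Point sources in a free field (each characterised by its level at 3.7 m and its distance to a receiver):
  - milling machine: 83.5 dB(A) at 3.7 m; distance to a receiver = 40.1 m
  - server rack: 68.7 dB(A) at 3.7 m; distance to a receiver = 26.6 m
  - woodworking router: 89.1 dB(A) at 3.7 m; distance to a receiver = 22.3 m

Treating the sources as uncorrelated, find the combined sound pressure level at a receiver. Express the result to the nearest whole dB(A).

Propagate each source to the receiver with L = L_ref − 20·log₁₀(r/r_ref), then add intensities.
milling machine: 83.5 − 20·log₁₀(40.1/3.7) = 83.5 − 20.70 = 62.80 dB(A).
server rack: 68.7 − 20·log₁₀(26.6/3.7) = 68.7 − 17.13 = 51.57 dB(A).
woodworking router: 89.1 − 20·log₁₀(22.3/3.7) = 89.1 − 15.60 = 73.50 dB(A).
Σ 10^(L/10) = 2.443e+07 → L_total = 10·log₁₀(2.443e+07) = 73.88 dB(A).

74 dB(A)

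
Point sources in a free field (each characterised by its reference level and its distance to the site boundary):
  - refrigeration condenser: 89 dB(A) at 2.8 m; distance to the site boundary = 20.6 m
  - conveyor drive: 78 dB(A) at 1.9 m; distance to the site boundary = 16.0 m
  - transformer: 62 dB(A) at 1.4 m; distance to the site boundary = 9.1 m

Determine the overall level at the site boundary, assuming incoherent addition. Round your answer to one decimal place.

First find each source's level at the receiver (point-source: −20·log₁₀(r/r_ref)), then combine on an intensity basis.
refrigeration condenser: 89 − 20·log₁₀(20.6/2.8) = 89 − 17.33 = 71.67 dB(A).
conveyor drive: 78 − 20·log₁₀(16.0/1.9) = 78 − 18.51 = 59.49 dB(A).
transformer: 62 − 20·log₁₀(9.1/1.4) = 62 − 16.26 = 45.74 dB(A).
Σ 10^(L/10) = 1.560e+07 → L_total = 10·log₁₀(1.560e+07) = 71.93 dB(A).

71.9 dB(A)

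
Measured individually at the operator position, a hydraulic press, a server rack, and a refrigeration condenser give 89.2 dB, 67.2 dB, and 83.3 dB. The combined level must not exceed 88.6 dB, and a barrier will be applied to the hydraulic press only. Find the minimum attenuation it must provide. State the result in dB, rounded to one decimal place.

2.2 dB

Fixed contribution from the other sources: Σ 10^(L/10) = 10^(67.2/10) + 10^(83.3/10) = 2.190e+08 (83.41 dB).
The limit corresponds to 10^(88.6/10) = 7.244e+08; subtracting the fixed part leaves 5.054e+08 for the hydraulic press, i.e. 87.04 dB.
Required insertion loss = 89.2 − 87.04 = 2.16 dB.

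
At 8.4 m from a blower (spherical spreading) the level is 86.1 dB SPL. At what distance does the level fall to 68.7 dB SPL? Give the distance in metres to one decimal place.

The 17.4 dB drop corresponds to a distance ratio of 10^(17.4/20) for a point source.
r₂ = 8.4·10^((86.1−68.7)/20) = 8.4·10^(17.4/20) = 62.27 m.

62.3 m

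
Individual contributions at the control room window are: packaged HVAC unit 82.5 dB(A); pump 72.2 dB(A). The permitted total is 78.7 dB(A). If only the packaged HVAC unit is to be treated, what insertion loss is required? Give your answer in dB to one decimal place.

4.9 dB

The untreated sources together contribute 10^(72.2/10) = 1.660e+07, i.e. 72.20 dB(A).
To meet 78.7 dB(A) overall, the treated packaged HVAC unit may contribute at most 10^(78.7/10) − 1.660e+07 = 5.754e+07, i.e. 77.60 dB(A).
Required insertion loss = 82.5 − 77.60 = 4.90 dB.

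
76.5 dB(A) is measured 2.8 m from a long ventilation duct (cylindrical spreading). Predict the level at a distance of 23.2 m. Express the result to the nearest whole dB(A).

67 dB(A)

Cylindrical spreading from a line source gives a 10·log₁₀(r₂/r₁) drop.
L₂ = 76.5 − 10·log₁₀(23.2/2.8) = 76.5 − 9.183 = 67.32 dB(A).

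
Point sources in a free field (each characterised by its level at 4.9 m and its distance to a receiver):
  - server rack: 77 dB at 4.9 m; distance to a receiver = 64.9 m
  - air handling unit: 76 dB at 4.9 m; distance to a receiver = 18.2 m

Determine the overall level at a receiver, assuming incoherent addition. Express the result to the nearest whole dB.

Apply inverse-square spreading to bring every level to the receiver, then sum 10^(L/10).
server rack: 77 − 20·log₁₀(64.9/4.9) = 77 − 22.44 = 54.56 dB.
air handling unit: 76 − 20·log₁₀(18.2/4.9) = 76 − 11.40 = 64.60 dB.
Σ 10^(L/10) = 3.171e+06 → L_total = 10·log₁₀(3.171e+06) = 65.01 dB.

65 dB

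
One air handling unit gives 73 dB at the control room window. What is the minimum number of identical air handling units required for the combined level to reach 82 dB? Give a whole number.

N identical sources give L₁ + 10·log₁₀ N, so require 10·log₁₀ N ≥ 82 − 73 = 9.0 dB.
N ≥ 10^(9.0/10) = 7.943, so N = 8.

8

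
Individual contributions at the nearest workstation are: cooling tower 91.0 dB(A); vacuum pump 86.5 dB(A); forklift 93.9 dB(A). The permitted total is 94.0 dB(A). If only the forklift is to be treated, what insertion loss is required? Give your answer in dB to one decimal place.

Everything except the forklift sums to 10^(91.0/10) + 10^(86.5/10) = 1.706e+09 in linear terms, 92.32 dB(A).
The limit corresponds to 10^(94.0/10) = 2.512e+09; subtracting the fixed part leaves 8.063e+08 for the forklift, i.e. 89.06 dB(A).
So the forklift must be reduced from 93.9 to 89.06 dB(A): IL = 4.84 dB.

4.8 dB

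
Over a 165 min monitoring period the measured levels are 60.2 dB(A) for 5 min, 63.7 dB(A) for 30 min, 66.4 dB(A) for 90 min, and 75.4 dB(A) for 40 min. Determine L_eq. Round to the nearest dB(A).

Weight each interval's intensity by its duration and average over T = 165 min:
Σ tᵢ·10^(Lᵢ/10) = 5·10^(60.2/10) + 30·10^(63.7/10) + 90·10^(66.4/10) + 40·10^(75.4/10) = 1.855e+09.
L_eq = 10·log₁₀(1.855e+09/165) = 70.51 dB(A).

71 dB(A)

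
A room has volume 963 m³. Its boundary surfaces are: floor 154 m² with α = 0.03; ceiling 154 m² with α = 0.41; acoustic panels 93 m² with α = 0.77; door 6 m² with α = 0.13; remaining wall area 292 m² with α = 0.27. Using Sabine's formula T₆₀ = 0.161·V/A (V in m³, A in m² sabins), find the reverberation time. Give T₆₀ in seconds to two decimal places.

A = Σ Sᵢαᵢ = 154·0.03 + 154·0.41 + 93·0.77 + 6·0.13 + 292·0.27 = 218.99 m².
T₆₀ = 0.161·V/A = 0.161·963/218.99 = 0.708 s.

0.71 s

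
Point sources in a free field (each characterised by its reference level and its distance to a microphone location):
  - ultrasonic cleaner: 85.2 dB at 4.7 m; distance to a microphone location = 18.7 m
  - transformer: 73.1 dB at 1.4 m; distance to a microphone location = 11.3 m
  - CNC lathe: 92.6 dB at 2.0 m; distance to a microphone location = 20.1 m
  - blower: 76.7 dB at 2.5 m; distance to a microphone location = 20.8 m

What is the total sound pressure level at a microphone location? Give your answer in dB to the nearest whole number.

76 dB

First find each source's level at the receiver (point-source: −20·log₁₀(r/r_ref)), then combine on an intensity basis.
ultrasonic cleaner: 85.2 − 20·log₁₀(18.7/4.7) = 85.2 − 11.99 = 73.21 dB.
transformer: 73.1 − 20·log₁₀(11.3/1.4) = 73.1 − 18.14 = 54.96 dB.
CNC lathe: 92.6 − 20·log₁₀(20.1/2.0) = 92.6 − 20.04 = 72.56 dB.
blower: 76.7 − 20·log₁₀(20.8/2.5) = 76.7 − 18.40 = 58.30 dB.
Σ 10^(L/10) = 3.992e+07 → L_total = 10·log₁₀(3.992e+07) = 76.01 dB.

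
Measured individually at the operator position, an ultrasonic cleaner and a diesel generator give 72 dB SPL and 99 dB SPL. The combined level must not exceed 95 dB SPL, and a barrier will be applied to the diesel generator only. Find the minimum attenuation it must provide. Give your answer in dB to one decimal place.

Everything except the diesel generator sums to 10^(72/10) = 1.585e+07 in linear terms, 72.00 dB SPL.
To meet 95 dB SPL overall, the treated diesel generator may contribute at most 10^(95/10) − 1.585e+07 = 3.146e+09, i.e. 94.98 dB SPL.
So the diesel generator must be reduced from 99 to 94.98 dB SPL: IL = 4.02 dB.

4.0 dB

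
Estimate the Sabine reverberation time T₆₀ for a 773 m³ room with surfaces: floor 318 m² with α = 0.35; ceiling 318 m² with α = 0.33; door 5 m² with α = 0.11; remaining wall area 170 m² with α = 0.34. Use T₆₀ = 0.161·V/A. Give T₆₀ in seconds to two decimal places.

0.45 s

Summing Sᵢαᵢ: 318·0.35 + 318·0.33 + 5·0.11 + 170·0.34 = 274.59 m².
T₆₀ = 0.161·V/A = 0.161·773/274.59 = 0.453 s.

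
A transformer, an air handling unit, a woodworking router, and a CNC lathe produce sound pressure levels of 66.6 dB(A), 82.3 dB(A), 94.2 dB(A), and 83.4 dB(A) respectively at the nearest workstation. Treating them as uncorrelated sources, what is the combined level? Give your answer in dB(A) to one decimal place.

For uncorrelated sources the intensities add, so convert each level to linear form, sum, and take 10·log₁₀ of the total.
Σ 10^(L/10) = 10^(66.6/10) + 10^(82.3/10) + 10^(94.2/10) + 10^(83.4/10) = 3.023e+09.
L_total = 10·log₁₀(3.023e+09) = 94.81 dB(A).

94.8 dB(A)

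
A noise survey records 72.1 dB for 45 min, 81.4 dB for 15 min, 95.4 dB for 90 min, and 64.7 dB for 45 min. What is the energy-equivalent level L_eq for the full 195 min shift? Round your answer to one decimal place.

L_eq = 10·log₁₀[(1/T)·Σ tᵢ·10^(Lᵢ/10)] with T = 195 min.
Σ tᵢ·10^(Lᵢ/10) = 45·10^(72.1/10) + 15·10^(81.4/10) + 90·10^(95.4/10) + 45·10^(64.7/10) = 3.150e+11.
L_eq = 10·log₁₀(3.150e+11/195) = 92.08 dB.

92.1 dB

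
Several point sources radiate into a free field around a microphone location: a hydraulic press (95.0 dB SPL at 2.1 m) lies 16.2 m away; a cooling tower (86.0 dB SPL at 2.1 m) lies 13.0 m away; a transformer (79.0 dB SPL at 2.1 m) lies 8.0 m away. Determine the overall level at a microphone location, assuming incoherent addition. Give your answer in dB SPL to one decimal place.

Apply inverse-square spreading to bring every level to the receiver, then sum 10^(L/10).
hydraulic press: 95.0 − 20·log₁₀(16.2/2.1) = 95.0 − 17.75 = 77.25 dB SPL.
cooling tower: 86.0 − 20·log₁₀(13.0/2.1) = 86.0 − 15.83 = 70.17 dB SPL.
transformer: 79.0 − 20·log₁₀(8.0/2.1) = 79.0 − 11.62 = 67.38 dB SPL.
Σ 10^(L/10) = 6.900e+07 → L_total = 10·log₁₀(6.900e+07) = 78.39 dB SPL.

78.4 dB SPL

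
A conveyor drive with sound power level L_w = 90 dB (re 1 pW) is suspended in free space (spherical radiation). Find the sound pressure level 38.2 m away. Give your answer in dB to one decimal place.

The power spreads over a sphere of area 4π·r², so L_p = L_w − 10·log₁₀(4π·r²).
4π·r² = 1.834e+04 m², 10·log₁₀ of that is 42.633 dB.
L_p = 90 − 42.633 = 47.37 dB.

47.4 dB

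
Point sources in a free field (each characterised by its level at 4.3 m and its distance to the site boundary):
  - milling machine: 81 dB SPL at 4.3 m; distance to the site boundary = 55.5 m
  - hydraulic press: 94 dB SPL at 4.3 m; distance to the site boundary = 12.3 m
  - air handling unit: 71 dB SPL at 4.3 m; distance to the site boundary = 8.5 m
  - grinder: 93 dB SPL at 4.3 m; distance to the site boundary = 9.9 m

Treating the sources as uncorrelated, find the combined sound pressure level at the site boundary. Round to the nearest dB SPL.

88 dB SPL

Apply inverse-square spreading to bring every level to the receiver, then sum 10^(L/10).
milling machine: 81 − 20·log₁₀(55.5/4.3) = 81 − 22.22 = 58.78 dB SPL.
hydraulic press: 94 − 20·log₁₀(12.3/4.3) = 94 − 9.13 = 84.87 dB SPL.
air handling unit: 71 − 20·log₁₀(8.5/4.3) = 71 − 5.92 = 65.08 dB SPL.
grinder: 93 − 20·log₁₀(9.9/4.3) = 93 − 7.24 = 85.76 dB SPL.
Σ 10^(L/10) = 6.874e+08 → L_total = 10·log₁₀(6.874e+08) = 88.37 dB SPL.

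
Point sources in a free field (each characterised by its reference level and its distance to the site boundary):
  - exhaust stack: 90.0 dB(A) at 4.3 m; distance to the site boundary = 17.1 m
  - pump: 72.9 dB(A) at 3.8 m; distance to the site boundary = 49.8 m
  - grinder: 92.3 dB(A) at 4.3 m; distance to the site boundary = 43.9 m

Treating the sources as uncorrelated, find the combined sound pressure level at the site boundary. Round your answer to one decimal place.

79.0 dB(A)

Propagate each source to the receiver with L = L_ref − 20·log₁₀(r/r_ref), then add intensities.
exhaust stack: 90.0 − 20·log₁₀(17.1/4.3) = 90.0 − 11.99 = 78.01 dB(A).
pump: 72.9 − 20·log₁₀(49.8/3.8) = 72.9 − 22.35 = 50.55 dB(A).
grinder: 92.3 − 20·log₁₀(43.9/4.3) = 92.3 − 20.18 = 72.12 dB(A).
Σ 10^(L/10) = 7.964e+07 → L_total = 10·log₁₀(7.964e+07) = 79.01 dB(A).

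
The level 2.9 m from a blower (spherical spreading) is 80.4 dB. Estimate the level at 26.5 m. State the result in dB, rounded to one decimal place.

61.2 dB

For a point source, L₂ = L₁ − 20·log₁₀(r₂/r₁).
L₂ = 80.4 − 20·log₁₀(26.5/2.9) = 80.4 − 19.217 = 61.18 dB.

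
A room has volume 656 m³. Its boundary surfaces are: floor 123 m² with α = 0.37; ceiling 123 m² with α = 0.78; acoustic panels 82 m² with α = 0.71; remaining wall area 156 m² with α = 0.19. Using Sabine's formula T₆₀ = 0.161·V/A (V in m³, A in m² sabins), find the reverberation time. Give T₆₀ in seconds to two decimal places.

0.46 s

Summing Sᵢαᵢ: 123·0.37 + 123·0.78 + 82·0.71 + 156·0.19 = 229.31 m².
T₆₀ = 0.161·V/A = 0.161·656/229.31 = 0.461 s.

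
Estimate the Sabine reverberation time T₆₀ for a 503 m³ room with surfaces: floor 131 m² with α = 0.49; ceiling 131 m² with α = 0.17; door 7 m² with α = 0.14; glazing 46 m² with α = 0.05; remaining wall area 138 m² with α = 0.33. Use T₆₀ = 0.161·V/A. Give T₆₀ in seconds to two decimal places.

0.60 s

Summing Sᵢαᵢ: 131·0.49 + 131·0.17 + 7·0.14 + 46·0.05 + 138·0.33 = 135.28 m².
T₆₀ = 0.161·V/A = 0.161·503/135.28 = 0.599 s.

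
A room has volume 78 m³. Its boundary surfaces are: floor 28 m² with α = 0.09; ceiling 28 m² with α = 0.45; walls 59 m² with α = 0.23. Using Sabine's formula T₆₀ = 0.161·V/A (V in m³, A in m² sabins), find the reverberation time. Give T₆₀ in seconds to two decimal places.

0.44 s

A = Σ Sᵢαᵢ = 28·0.09 + 28·0.45 + 59·0.23 = 28.69 m².
T₆₀ = 0.161·V/A = 0.161·78/28.69 = 0.438 s.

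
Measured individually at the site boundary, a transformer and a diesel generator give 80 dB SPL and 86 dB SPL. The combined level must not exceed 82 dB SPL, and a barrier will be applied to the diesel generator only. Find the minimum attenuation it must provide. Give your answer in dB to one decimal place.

8.3 dB

Fixed contribution from the other source: Σ 10^(L/10) = 10^(80/10) = 1.000e+08 (80.00 dB SPL).
To meet 82 dB SPL overall, the treated diesel generator may contribute at most 10^(82/10) − 1.000e+08 = 5.849e+07, i.e. 77.67 dB SPL.
So the diesel generator must be reduced from 86 to 77.67 dB SPL: IL = 8.33 dB.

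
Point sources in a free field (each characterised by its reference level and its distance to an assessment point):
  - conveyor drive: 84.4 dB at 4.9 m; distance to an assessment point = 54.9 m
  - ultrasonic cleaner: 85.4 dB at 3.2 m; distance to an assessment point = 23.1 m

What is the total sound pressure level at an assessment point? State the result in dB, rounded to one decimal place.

Apply inverse-square spreading to bring every level to the receiver, then sum 10^(L/10).
conveyor drive: 84.4 − 20·log₁₀(54.9/4.9) = 84.4 − 20.99 = 63.41 dB.
ultrasonic cleaner: 85.4 − 20·log₁₀(23.1/3.2) = 85.4 − 17.17 = 68.23 dB.
Σ 10^(L/10) = 8.848e+06 → L_total = 10·log₁₀(8.848e+06) = 69.47 dB.

69.5 dB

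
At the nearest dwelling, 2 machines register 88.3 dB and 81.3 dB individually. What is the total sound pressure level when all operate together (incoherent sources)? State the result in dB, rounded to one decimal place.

89.1 dB

For uncorrelated sources the intensities add, so convert each level to linear form, sum, and take 10·log₁₀ of the total.
Σ 10^(L/10) = 10^(88.3/10) + 10^(81.3/10) = 8.110e+08.
L_total = 10·log₁₀(8.110e+08) = 89.09 dB.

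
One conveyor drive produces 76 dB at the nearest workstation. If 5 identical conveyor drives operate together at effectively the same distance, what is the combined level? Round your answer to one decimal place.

N identical incoherent sources raise the level by 10·log₁₀ N.
L_total = 76 + 10·log₁₀(5) = 76 + 6.990 = 82.99 dB.

83.0 dB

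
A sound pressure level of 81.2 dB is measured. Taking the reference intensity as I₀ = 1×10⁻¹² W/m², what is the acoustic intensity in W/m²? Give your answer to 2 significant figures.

L = 10·log₁₀(I/I₀) ⇒ I = I₀·10^(L/10) = 10⁻¹² × 10^8.12.

0.00013 W/m²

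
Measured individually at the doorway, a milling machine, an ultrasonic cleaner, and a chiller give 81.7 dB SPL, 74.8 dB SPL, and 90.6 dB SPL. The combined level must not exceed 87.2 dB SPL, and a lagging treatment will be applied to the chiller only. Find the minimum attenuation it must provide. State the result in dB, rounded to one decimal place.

5.2 dB

The untreated sources together contribute 10^(81.7/10) + 10^(74.8/10) = 1.781e+08, i.e. 82.51 dB SPL.
To meet 87.2 dB SPL overall, the treated chiller may contribute at most 10^(87.2/10) − 1.781e+08 = 3.467e+08, i.e. 85.40 dB SPL.
So the chiller must be reduced from 90.6 to 85.40 dB SPL: IL = 5.20 dB.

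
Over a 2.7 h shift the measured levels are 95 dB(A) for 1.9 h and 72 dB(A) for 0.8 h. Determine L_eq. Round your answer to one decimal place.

L_eq = 10·log₁₀[(1/T)·Σ tᵢ·10^(Lᵢ/10)] with T = 2.7 h.
Σ tᵢ·10^(Lᵢ/10) = 1.9·10^(95/10) + 0.8·10^(72/10) = 6.021e+09.
L_eq = 10·log₁₀(6.021e+09/2.7) = 93.48 dB(A).

93.5 dB(A)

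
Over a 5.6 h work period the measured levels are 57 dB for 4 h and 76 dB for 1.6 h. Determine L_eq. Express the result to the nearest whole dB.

L_eq = 10·log₁₀[(1/T)·Σ tᵢ·10^(Lᵢ/10)] with T = 5.6 h.
Σ tᵢ·10^(Lᵢ/10) = 4·10^(57/10) + 1.6·10^(76/10) = 6.570e+07.
L_eq = 10·log₁₀(6.570e+07/5.6) = 70.69 dB.

71 dB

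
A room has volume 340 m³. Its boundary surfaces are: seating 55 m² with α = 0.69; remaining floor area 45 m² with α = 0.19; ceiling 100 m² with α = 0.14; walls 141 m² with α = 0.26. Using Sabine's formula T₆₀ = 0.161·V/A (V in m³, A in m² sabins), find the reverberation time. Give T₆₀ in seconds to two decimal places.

0.56 s

Total absorption A = 55·0.69 + 45·0.19 + 100·0.14 + 141·0.26 = 97.16 m² sabins.
T₆₀ = 0.161 × 340 / 97.16 = 0.563 s.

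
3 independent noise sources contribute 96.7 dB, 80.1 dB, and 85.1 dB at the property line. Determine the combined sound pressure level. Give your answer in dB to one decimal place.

97.1 dB

Incoherent sources combine by intensity addition: L_total = 10·log₁₀(Σ 10^(L_i/10)).
Σ 10^(L/10) = 10^(96.7/10) + 10^(80.1/10) + 10^(85.1/10) = 5.103e+09.
L_total = 10·log₁₀(5.103e+09) = 97.08 dB.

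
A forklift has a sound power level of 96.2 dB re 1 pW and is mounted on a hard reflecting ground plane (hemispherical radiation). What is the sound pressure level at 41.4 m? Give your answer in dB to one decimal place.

55.9 dB

L_p = L_w − 10·log₁₀(2π·r²) with r = 41.4 m.
2π·r² = 1.077e+04 m², 10·log₁₀ of that is 40.322 dB.
L_p = 96.2 − 40.322 = 55.88 dB.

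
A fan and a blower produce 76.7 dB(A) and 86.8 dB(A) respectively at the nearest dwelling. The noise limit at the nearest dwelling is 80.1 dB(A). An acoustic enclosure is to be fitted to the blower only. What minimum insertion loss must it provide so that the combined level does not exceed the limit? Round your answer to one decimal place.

9.4 dB

Everything except the blower sums to 10^(76.7/10) = 4.677e+07 in linear terms, 76.70 dB(A).
To meet 80.1 dB(A) overall, the treated blower may contribute at most 10^(80.1/10) − 4.677e+07 = 5.556e+07, i.e. 77.45 dB(A).
So the blower must be reduced from 86.8 to 77.45 dB(A): IL = 9.35 dB.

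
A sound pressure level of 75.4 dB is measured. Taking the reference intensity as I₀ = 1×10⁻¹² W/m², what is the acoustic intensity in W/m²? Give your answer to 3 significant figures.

I/I₀ = 10^(75.4/10) = 3.467e+07, so I = 3.467e+07 × 10⁻¹² W/m².

3.47e-05 W/m²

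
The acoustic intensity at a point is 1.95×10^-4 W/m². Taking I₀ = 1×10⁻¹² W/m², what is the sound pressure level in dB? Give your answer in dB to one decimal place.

82.9 dB

L = 10·log₁₀(I/I₀) = 10·log₁₀(1.95×10^-4/10⁻¹²) = 10·log₁₀(1.95×10^8).
L = 10·(0.2900 + 8) = 82.90 dB.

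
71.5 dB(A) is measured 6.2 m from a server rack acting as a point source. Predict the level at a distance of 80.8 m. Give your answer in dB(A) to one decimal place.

49.2 dB(A)

Spherical spreading from a point source gives a 20·log₁₀(r₂/r₁) drop.
L₂ = 71.5 − 20·log₁₀(80.8/6.2) = 71.5 − 22.300 = 49.20 dB(A).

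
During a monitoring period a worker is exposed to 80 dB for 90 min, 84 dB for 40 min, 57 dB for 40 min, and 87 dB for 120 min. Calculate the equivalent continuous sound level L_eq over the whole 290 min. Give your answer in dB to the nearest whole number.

84 dB

The energy average is taken in the linear domain: L_eq = 10·log₁₀[(Σ tᵢ·10^(Lᵢ/10))/T], T = 290 min.
Σ tᵢ·10^(Lᵢ/10) = 90·10^(80/10) + 40·10^(84/10) + 40·10^(57/10) + 120·10^(87/10) = 7.921e+10.
L_eq = 10·log₁₀(7.921e+10/290) = 84.36 dB.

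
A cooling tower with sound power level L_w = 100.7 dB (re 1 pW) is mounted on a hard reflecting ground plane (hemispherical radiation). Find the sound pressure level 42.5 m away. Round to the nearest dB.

60 dB

The power spreads over a hemisphere of area 2π·r², so L_p = L_w − 10·log₁₀(2π·r²).
2π·r² = 1.135e+04 m², 10·log₁₀ of that is 40.550 dB.
L_p = 100.7 − 40.550 = 60.15 dB.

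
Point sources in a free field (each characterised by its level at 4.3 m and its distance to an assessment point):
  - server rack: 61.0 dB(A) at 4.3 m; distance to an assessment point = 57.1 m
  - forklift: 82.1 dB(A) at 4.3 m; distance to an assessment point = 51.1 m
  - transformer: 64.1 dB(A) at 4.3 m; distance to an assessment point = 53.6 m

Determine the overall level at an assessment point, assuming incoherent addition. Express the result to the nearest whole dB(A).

61 dB(A)

First find each source's level at the receiver (point-source: −20·log₁₀(r/r_ref)), then combine on an intensity basis.
server rack: 61.0 − 20·log₁₀(57.1/4.3) = 61.0 − 22.46 = 38.54 dB(A).
forklift: 82.1 − 20·log₁₀(51.1/4.3) = 82.1 − 21.50 = 60.60 dB(A).
transformer: 64.1 − 20·log₁₀(53.6/4.3) = 64.1 − 21.91 = 42.19 dB(A).
Σ 10^(L/10) = 1.172e+06 → L_total = 10·log₁₀(1.172e+06) = 60.69 dB(A).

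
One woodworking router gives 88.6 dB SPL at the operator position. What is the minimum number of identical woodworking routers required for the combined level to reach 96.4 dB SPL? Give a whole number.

The shortfall is 96.4 − 88.6 = 7.8 dB, and N units add 10·log₁₀ N, so need 10·log₁₀ N ≥ 7.8.
N ≥ 10^(7.8/10) = 6.026, so N = 7.

7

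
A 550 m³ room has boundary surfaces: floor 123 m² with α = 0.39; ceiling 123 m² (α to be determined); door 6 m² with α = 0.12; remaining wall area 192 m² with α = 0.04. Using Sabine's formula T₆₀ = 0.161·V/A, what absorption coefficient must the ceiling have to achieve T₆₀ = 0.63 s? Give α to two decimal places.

0.68

From T₆₀ = 0.161·V/A, the target T₆₀ = 0.63 s needs A = 0.161·550/0.63 = 140.56 m².
Absorption from the other surfaces = 123·0.39 + 6·0.12 + 192·0.04 = 56.37 m², so the ceiling must supply 84.19 m² over 123 m².
α = 84.19/123 = 0.684.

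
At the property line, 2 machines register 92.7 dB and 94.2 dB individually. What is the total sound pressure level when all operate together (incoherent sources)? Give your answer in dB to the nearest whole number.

For uncorrelated sources the intensities add, so convert each level to linear form, sum, and take 10·log₁₀ of the total.
Σ 10^(L/10) = 10^(92.7/10) + 10^(94.2/10) = 4.492e+09.
L_total = 10·log₁₀(4.492e+09) = 96.52 dB.

97 dB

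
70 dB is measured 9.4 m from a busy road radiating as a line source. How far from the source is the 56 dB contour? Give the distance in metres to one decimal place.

Line-source spreading drops the level by 10·log₁₀(r₂/r₁); inverting, r₂/r₁ = 10^(ΔL/10).
r₂ = 9.4·10^((70−56)/10) = 9.4·10^(14.0/10) = 236.12 m.

236.1 m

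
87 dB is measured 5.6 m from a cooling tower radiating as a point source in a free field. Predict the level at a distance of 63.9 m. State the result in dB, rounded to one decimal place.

65.9 dB

Spherical spreading from a point source gives a 20·log₁₀(r₂/r₁) drop.
L₂ = 87 − 20·log₁₀(63.9/5.6) = 87 − 21.146 = 65.85 dB.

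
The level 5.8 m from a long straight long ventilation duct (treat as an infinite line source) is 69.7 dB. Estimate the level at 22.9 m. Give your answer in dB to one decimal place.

63.7 dB

Cylindrical spreading from a line source gives a 10·log₁₀(r₂/r₁) drop.
L₂ = 69.7 − 10·log₁₀(22.9/5.8) = 69.7 − 5.964 = 63.74 dB.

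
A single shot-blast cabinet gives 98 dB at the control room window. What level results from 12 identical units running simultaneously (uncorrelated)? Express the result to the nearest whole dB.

With 12 equal, uncorrelated contributions the intensity is 12× that of one unit, giving a rise of 10·log₁₀ 12.
L_total = 98 + 10·log₁₀(12) = 98 + 10.792 = 108.79 dB.

109 dB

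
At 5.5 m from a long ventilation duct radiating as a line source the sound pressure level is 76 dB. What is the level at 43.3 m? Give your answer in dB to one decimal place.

67.0 dB

For a line source, L₂ = L₁ − 10·log₁₀(r₂/r₁).
L₂ = 76 − 10·log₁₀(43.3/5.5) = 76 − 8.961 = 67.04 dB.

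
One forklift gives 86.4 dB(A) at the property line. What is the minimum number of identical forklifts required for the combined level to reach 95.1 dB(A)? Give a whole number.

8

The shortfall is 95.1 − 86.4 = 8.7 dB, and N units add 10·log₁₀ N, so need 10·log₁₀ N ≥ 8.7.
N ≥ 10^(8.7/10) = 7.413, so N = 8.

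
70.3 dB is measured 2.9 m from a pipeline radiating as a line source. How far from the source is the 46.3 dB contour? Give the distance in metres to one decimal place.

728.4 m

For a line source L₁ − L₂ = 10·log₁₀(r₂/r₁), so r₂ = r₁·10^((L₁−L₂)/10).
r₂ = 2.9·10^((70.3−46.3)/10) = 2.9·10^(24.0/10) = 728.45 m.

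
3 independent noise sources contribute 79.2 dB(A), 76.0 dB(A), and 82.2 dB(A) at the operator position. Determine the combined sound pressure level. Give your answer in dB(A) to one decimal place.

84.6 dB(A)

Incoherent sources combine by intensity addition: L_total = 10·log₁₀(Σ 10^(L_i/10)).
Σ 10^(L/10) = 10^(79.2/10) + 10^(76.0/10) + 10^(82.2/10) = 2.889e+08.
L_total = 10·log₁₀(2.889e+08) = 84.61 dB(A).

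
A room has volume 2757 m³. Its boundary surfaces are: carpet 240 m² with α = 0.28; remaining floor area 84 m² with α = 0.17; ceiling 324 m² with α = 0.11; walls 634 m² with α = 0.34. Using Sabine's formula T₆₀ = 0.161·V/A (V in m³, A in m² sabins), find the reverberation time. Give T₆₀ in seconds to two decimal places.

1.33 s

A = Σ Sᵢαᵢ = 240·0.28 + 84·0.17 + 324·0.11 + 634·0.34 = 332.68 m².
T₆₀ = 0.161·V/A = 0.161·2757/332.68 = 1.334 s.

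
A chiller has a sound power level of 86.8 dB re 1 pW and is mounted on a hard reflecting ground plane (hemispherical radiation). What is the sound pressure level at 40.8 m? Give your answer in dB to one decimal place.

46.6 dB

The power spreads over a hemisphere of area 2π·r², so L_p = L_w − 10·log₁₀(2π·r²).
2π·r² = 1.046e+04 m², 10·log₁₀ of that is 40.195 dB.
L_p = 86.8 − 40.195 = 46.60 dB.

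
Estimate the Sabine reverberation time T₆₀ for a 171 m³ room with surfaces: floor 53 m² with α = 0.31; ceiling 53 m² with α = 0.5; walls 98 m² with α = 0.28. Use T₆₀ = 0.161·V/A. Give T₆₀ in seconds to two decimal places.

A = Σ Sᵢαᵢ = 53·0.31 + 53·0.5 + 98·0.28 = 70.37 m².
T₆₀ = 0.161 × 171 / 70.37 = 0.391 s.

0.39 s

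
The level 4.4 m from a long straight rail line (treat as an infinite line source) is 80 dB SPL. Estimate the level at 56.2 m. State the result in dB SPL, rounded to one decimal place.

Cylindrical spreading from a line source gives a 10·log₁₀(r₂/r₁) drop.
L₂ = 80 − 10·log₁₀(56.2/4.4) = 80 − 11.063 = 68.94 dB SPL.

68.9 dB SPL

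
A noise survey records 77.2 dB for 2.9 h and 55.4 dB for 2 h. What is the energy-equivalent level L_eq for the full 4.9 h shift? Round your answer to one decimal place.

74.9 dB

The energy average is taken in the linear domain: L_eq = 10·log₁₀[(Σ tᵢ·10^(Lᵢ/10))/T], T = 4.9 h.
Σ tᵢ·10^(Lᵢ/10) = 2.9·10^(77.2/10) + 2·10^(55.4/10) = 1.529e+08.
L_eq = 10·log₁₀(1.529e+08/4.9) = 74.94 dB.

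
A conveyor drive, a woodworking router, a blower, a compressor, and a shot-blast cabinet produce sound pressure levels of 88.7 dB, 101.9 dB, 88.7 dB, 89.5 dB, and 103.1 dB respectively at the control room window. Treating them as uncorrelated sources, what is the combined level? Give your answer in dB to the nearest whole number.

106 dB

Incoherent sources combine by intensity addition: L_total = 10·log₁₀(Σ 10^(L_i/10)).
Σ 10^(L/10) = 10^(88.7/10) + 10^(101.9/10) + 10^(88.7/10) + 10^(89.5/10) + 10^(103.1/10) = 3.828e+10.
L_total = 10·log₁₀(3.828e+10) = 105.83 dB.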